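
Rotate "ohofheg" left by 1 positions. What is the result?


Input: "ohofheg", rotate left by 1
First 1 characters: "o"
Remaining characters: "hofheg"
Concatenate remaining + first: "hofheg" + "o" = "hofhego"

hofhego


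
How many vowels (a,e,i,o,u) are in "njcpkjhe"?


Input: njcpkjhe
Checking each character:
  'n' at position 0: consonant
  'j' at position 1: consonant
  'c' at position 2: consonant
  'p' at position 3: consonant
  'k' at position 4: consonant
  'j' at position 5: consonant
  'h' at position 6: consonant
  'e' at position 7: vowel (running total: 1)
Total vowels: 1

1


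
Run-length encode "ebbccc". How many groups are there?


Input: ebbccc
Scanning for consecutive runs:
  Group 1: 'e' x 1 (positions 0-0)
  Group 2: 'b' x 2 (positions 1-2)
  Group 3: 'c' x 3 (positions 3-5)
Total groups: 3

3


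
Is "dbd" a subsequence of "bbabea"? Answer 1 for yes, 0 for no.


Check if "dbd" is a subsequence of "bbabea"
Greedy scan:
  Position 0 ('b'): no match needed
  Position 1 ('b'): no match needed
  Position 2 ('a'): no match needed
  Position 3 ('b'): no match needed
  Position 4 ('e'): no match needed
  Position 5 ('a'): no match needed
Only matched 0/3 characters => not a subsequence

0


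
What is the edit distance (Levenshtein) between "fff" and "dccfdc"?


Computing edit distance: "fff" -> "dccfdc"
DP table:
           d    c    c    f    d    c
      0    1    2    3    4    5    6
  f   1    1    2    3    3    4    5
  f   2    2    2    3    3    4    5
  f   3    3    3    3    3    4    5
Edit distance = dp[3][6] = 5

5


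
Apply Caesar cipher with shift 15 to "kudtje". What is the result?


Caesar cipher: shift "kudtje" by 15
  'k' (pos 10) + 15 = pos 25 = 'z'
  'u' (pos 20) + 15 = pos 9 = 'j'
  'd' (pos 3) + 15 = pos 18 = 's'
  't' (pos 19) + 15 = pos 8 = 'i'
  'j' (pos 9) + 15 = pos 24 = 'y'
  'e' (pos 4) + 15 = pos 19 = 't'
Result: zjsiyt

zjsiyt


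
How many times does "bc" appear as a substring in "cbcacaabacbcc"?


Searching for "bc" in "cbcacaabacbcc"
Scanning each position:
  Position 0: "cb" => no
  Position 1: "bc" => MATCH
  Position 2: "ca" => no
  Position 3: "ac" => no
  Position 4: "ca" => no
  Position 5: "aa" => no
  Position 6: "ab" => no
  Position 7: "ba" => no
  Position 8: "ac" => no
  Position 9: "cb" => no
  Position 10: "bc" => MATCH
  Position 11: "cc" => no
Total occurrences: 2

2


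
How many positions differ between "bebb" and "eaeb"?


Comparing "bebb" and "eaeb" position by position:
  Position 0: 'b' vs 'e' => DIFFER
  Position 1: 'e' vs 'a' => DIFFER
  Position 2: 'b' vs 'e' => DIFFER
  Position 3: 'b' vs 'b' => same
Positions that differ: 3

3


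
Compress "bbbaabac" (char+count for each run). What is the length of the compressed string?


Input: bbbaabac
Runs:
  'b' x 3 => "b3"
  'a' x 2 => "a2"
  'b' x 1 => "b1"
  'a' x 1 => "a1"
  'c' x 1 => "c1"
Compressed: "b3a2b1a1c1"
Compressed length: 10

10


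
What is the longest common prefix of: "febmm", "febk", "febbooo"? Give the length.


Words: febmm, febk, febbooo
  Position 0: all 'f' => match
  Position 1: all 'e' => match
  Position 2: all 'b' => match
  Position 3: ('m', 'k', 'b') => mismatch, stop
LCP = "feb" (length 3)

3


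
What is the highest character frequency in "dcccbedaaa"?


Input: dcccbedaaa
Character counts:
  'a': 3
  'b': 1
  'c': 3
  'd': 2
  'e': 1
Maximum frequency: 3

3


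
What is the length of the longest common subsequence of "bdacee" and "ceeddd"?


LCS of "bdacee" and "ceeddd"
DP table:
           c    e    e    d    d    d
      0    0    0    0    0    0    0
  b   0    0    0    0    0    0    0
  d   0    0    0    0    1    1    1
  a   0    0    0    0    1    1    1
  c   0    1    1    1    1    1    1
  e   0    1    2    2    2    2    2
  e   0    1    2    3    3    3    3
LCS length = dp[6][6] = 3

3


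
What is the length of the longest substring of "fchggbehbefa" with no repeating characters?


Input: "fchggbehbefa"
Sliding window (track last position of each char):
  Position 0 ('f'): window [0,0] length 1 -- new best
  Position 1 ('c'): window [0,1] length 2 -- new best
  Position 2 ('h'): window [0,2] length 3 -- new best
  Position 3 ('g'): window [0,3] length 4 -- new best
  Position 4 ('g'): repeat (last at 3), move window start to 4
  Position 4 ('g'): window [4,4] length 1
  Position 5 ('b'): window [4,5] length 2
  Position 6 ('e'): window [4,6] length 3
  Position 7 ('h'): window [4,7] length 4
  Position 8 ('b'): repeat (last at 5), move window start to 6
  Position 8 ('b'): window [6,8] length 3
  Position 9 ('e'): repeat (last at 6), move window start to 7
  Position 9 ('e'): window [7,9] length 3
  Position 10 ('f'): window [7,10] length 4
  Position 11 ('a'): window [7,11] length 5 -- new best
Longest substring with no repeats: "hbefa" with length 5

5


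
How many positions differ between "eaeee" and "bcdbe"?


Comparing "eaeee" and "bcdbe" position by position:
  Position 0: 'e' vs 'b' => DIFFER
  Position 1: 'a' vs 'c' => DIFFER
  Position 2: 'e' vs 'd' => DIFFER
  Position 3: 'e' vs 'b' => DIFFER
  Position 4: 'e' vs 'e' => same
Positions that differ: 4

4


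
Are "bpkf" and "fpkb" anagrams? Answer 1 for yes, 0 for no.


Strings: "bpkf", "fpkb"
Sorted first:  bfkp
Sorted second: bfkp
Sorted forms match => anagrams

1


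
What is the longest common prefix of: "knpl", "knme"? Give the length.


Words: knpl, knme
  Position 0: all 'k' => match
  Position 1: all 'n' => match
  Position 2: ('p', 'm') => mismatch, stop
LCP = "kn" (length 2)

2


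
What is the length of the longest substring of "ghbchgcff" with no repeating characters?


Input: "ghbchgcff"
Sliding window (track last position of each char):
  Position 0 ('g'): window [0,0] length 1 -- new best
  Position 1 ('h'): window [0,1] length 2 -- new best
  Position 2 ('b'): window [0,2] length 3 -- new best
  Position 3 ('c'): window [0,3] length 4 -- new best
  Position 4 ('h'): repeat (last at 1), move window start to 2
  Position 4 ('h'): window [2,4] length 3
  Position 5 ('g'): window [2,5] length 4
  Position 6 ('c'): repeat (last at 3), move window start to 4
  Position 6 ('c'): window [4,6] length 3
  Position 7 ('f'): window [4,7] length 4
  Position 8 ('f'): repeat (last at 7), move window start to 8
  Position 8 ('f'): window [8,8] length 1
Longest substring with no repeats: "ghbc" with length 4

4


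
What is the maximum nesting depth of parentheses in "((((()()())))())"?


Input: "((((()()())))())"
Tracking depth:
  Position 0 '(': depth becomes 1
  Position 1 '(': depth becomes 2
  Position 2 '(': depth becomes 3
  Position 3 '(': depth becomes 4
  Position 4 '(': depth becomes 5
  Position 5 ')': depth becomes 4
  Position 6 '(': depth becomes 5
  Position 7 ')': depth becomes 4
  Position 8 '(': depth becomes 5
  Position 9 ')': depth becomes 4
  Position 10 ')': depth becomes 3
  Position 11 ')': depth becomes 2
  Position 12 ')': depth becomes 1
  Position 13 '(': depth becomes 2
  Position 14 ')': depth becomes 1
  Position 15 ')': depth becomes 0
Maximum depth reached: 5

5


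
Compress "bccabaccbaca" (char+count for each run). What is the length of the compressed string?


Input: bccabaccbaca
Runs:
  'b' x 1 => "b1"
  'c' x 2 => "c2"
  'a' x 1 => "a1"
  'b' x 1 => "b1"
  'a' x 1 => "a1"
  'c' x 2 => "c2"
  'b' x 1 => "b1"
  'a' x 1 => "a1"
  'c' x 1 => "c1"
  'a' x 1 => "a1"
Compressed: "b1c2a1b1a1c2b1a1c1a1"
Compressed length: 20

20


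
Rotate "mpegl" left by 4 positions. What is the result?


Input: "mpegl", rotate left by 4
First 4 characters: "mpeg"
Remaining characters: "l"
Concatenate remaining + first: "l" + "mpeg" = "lmpeg"

lmpeg


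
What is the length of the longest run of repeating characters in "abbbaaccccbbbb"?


Input: "abbbaaccccbbbb"
Scanning for longest run:
  Position 1 ('b'): new char, reset run to 1
  Position 2 ('b'): continues run of 'b', length=2
  Position 3 ('b'): continues run of 'b', length=3
  Position 4 ('a'): new char, reset run to 1
  Position 5 ('a'): continues run of 'a', length=2
  Position 6 ('c'): new char, reset run to 1
  Position 7 ('c'): continues run of 'c', length=2
  Position 8 ('c'): continues run of 'c', length=3
  Position 9 ('c'): continues run of 'c', length=4
  Position 10 ('b'): new char, reset run to 1
  Position 11 ('b'): continues run of 'b', length=2
  Position 12 ('b'): continues run of 'b', length=3
  Position 13 ('b'): continues run of 'b', length=4
Longest run: 'c' with length 4

4


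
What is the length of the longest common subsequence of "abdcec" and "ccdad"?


LCS of "abdcec" and "ccdad"
DP table:
           c    c    d    a    d
      0    0    0    0    0    0
  a   0    0    0    0    1    1
  b   0    0    0    0    1    1
  d   0    0    0    1    1    2
  c   0    1    1    1    1    2
  e   0    1    1    1    1    2
  c   0    1    2    2    2    2
LCS length = dp[6][5] = 2

2


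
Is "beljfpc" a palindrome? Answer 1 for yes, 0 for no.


Input: beljfpc
Reversed: cpfjleb
  Compare pos 0 ('b') with pos 6 ('c'): MISMATCH
  Compare pos 1 ('e') with pos 5 ('p'): MISMATCH
  Compare pos 2 ('l') with pos 4 ('f'): MISMATCH
Result: not a palindrome

0


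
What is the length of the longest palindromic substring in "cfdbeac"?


Input: "cfdbeac"
Checking substrings for palindromes:
  No multi-char palindromic substrings found
Longest palindromic substring: "c" with length 1

1


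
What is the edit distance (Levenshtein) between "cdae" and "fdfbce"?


Computing edit distance: "cdae" -> "fdfbce"
DP table:
           f    d    f    b    c    e
      0    1    2    3    4    5    6
  c   1    1    2    3    4    4    5
  d   2    2    1    2    3    4    5
  a   3    3    2    2    3    4    5
  e   4    4    3    3    3    4    4
Edit distance = dp[4][6] = 4

4


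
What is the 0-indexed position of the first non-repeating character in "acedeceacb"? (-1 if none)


Input: acedeceacb
Character frequencies:
  'a': 2
  'b': 1
  'c': 3
  'd': 1
  'e': 3
Scanning left to right for freq == 1:
  Position 0 ('a'): freq=2, skip
  Position 1 ('c'): freq=3, skip
  Position 2 ('e'): freq=3, skip
  Position 3 ('d'): unique! => answer = 3

3


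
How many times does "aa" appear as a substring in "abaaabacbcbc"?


Searching for "aa" in "abaaabacbcbc"
Scanning each position:
  Position 0: "ab" => no
  Position 1: "ba" => no
  Position 2: "aa" => MATCH
  Position 3: "aa" => MATCH
  Position 4: "ab" => no
  Position 5: "ba" => no
  Position 6: "ac" => no
  Position 7: "cb" => no
  Position 8: "bc" => no
  Position 9: "cb" => no
  Position 10: "bc" => no
Total occurrences: 2

2


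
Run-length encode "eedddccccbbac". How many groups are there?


Input: eedddccccbbac
Scanning for consecutive runs:
  Group 1: 'e' x 2 (positions 0-1)
  Group 2: 'd' x 3 (positions 2-4)
  Group 3: 'c' x 4 (positions 5-8)
  Group 4: 'b' x 2 (positions 9-10)
  Group 5: 'a' x 1 (positions 11-11)
  Group 6: 'c' x 1 (positions 12-12)
Total groups: 6

6


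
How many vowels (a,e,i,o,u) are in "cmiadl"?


Input: cmiadl
Checking each character:
  'c' at position 0: consonant
  'm' at position 1: consonant
  'i' at position 2: vowel (running total: 1)
  'a' at position 3: vowel (running total: 2)
  'd' at position 4: consonant
  'l' at position 5: consonant
Total vowels: 2

2


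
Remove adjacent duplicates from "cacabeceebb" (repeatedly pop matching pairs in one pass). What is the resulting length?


Input: cacabeceebb
Stack-based adjacent duplicate removal:
  Read 'c': push. Stack: c
  Read 'a': push. Stack: ca
  Read 'c': push. Stack: cac
  Read 'a': push. Stack: caca
  Read 'b': push. Stack: cacab
  Read 'e': push. Stack: cacabe
  Read 'c': push. Stack: cacabec
  Read 'e': push. Stack: cacabece
  Read 'e': matches stack top 'e' => pop. Stack: cacabec
  Read 'b': push. Stack: cacabecb
  Read 'b': matches stack top 'b' => pop. Stack: cacabec
Final stack: "cacabec" (length 7)

7


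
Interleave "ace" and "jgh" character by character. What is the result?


Interleaving "ace" and "jgh":
  Position 0: 'a' from first, 'j' from second => "aj"
  Position 1: 'c' from first, 'g' from second => "cg"
  Position 2: 'e' from first, 'h' from second => "eh"
Result: ajcgeh

ajcgeh


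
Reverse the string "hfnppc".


Input: hfnppc
Reading characters right to left:
  Position 5: 'c'
  Position 4: 'p'
  Position 3: 'p'
  Position 2: 'n'
  Position 1: 'f'
  Position 0: 'h'
Reversed: cppnfh

cppnfh


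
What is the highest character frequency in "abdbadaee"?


Input: abdbadaee
Character counts:
  'a': 3
  'b': 2
  'd': 2
  'e': 2
Maximum frequency: 3

3


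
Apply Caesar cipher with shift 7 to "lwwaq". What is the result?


Caesar cipher: shift "lwwaq" by 7
  'l' (pos 11) + 7 = pos 18 = 's'
  'w' (pos 22) + 7 = pos 3 = 'd'
  'w' (pos 22) + 7 = pos 3 = 'd'
  'a' (pos 0) + 7 = pos 7 = 'h'
  'q' (pos 16) + 7 = pos 23 = 'x'
Result: sddhx

sddhx


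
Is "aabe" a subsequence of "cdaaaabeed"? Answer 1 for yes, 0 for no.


Check if "aabe" is a subsequence of "cdaaaabeed"
Greedy scan:
  Position 0 ('c'): no match needed
  Position 1 ('d'): no match needed
  Position 2 ('a'): matches sub[0] = 'a'
  Position 3 ('a'): matches sub[1] = 'a'
  Position 4 ('a'): no match needed
  Position 5 ('a'): no match needed
  Position 6 ('b'): matches sub[2] = 'b'
  Position 7 ('e'): matches sub[3] = 'e'
  Position 8 ('e'): no match needed
  Position 9 ('d'): no match needed
All 4 characters matched => is a subsequence

1


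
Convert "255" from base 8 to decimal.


Input: "255" in base 8
Positional expansion:
  Digit '2' (value 2) x 8^2 = 128
  Digit '5' (value 5) x 8^1 = 40
  Digit '5' (value 5) x 8^0 = 5
Sum = 173

173


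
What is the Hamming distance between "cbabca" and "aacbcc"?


Comparing "cbabca" and "aacbcc" position by position:
  Position 0: 'c' vs 'a' => differ
  Position 1: 'b' vs 'a' => differ
  Position 2: 'a' vs 'c' => differ
  Position 3: 'b' vs 'b' => same
  Position 4: 'c' vs 'c' => same
  Position 5: 'a' vs 'c' => differ
Total differences (Hamming distance): 4

4


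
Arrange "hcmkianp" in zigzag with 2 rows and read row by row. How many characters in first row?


Zigzag "hcmkianp" into 2 rows:
Placing characters:
  'h' => row 0
  'c' => row 1
  'm' => row 0
  'k' => row 1
  'i' => row 0
  'a' => row 1
  'n' => row 0
  'p' => row 1
Rows:
  Row 0: "hmin"
  Row 1: "ckap"
First row length: 4

4


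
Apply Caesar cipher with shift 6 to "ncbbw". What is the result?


Caesar cipher: shift "ncbbw" by 6
  'n' (pos 13) + 6 = pos 19 = 't'
  'c' (pos 2) + 6 = pos 8 = 'i'
  'b' (pos 1) + 6 = pos 7 = 'h'
  'b' (pos 1) + 6 = pos 7 = 'h'
  'w' (pos 22) + 6 = pos 2 = 'c'
Result: tihhc

tihhc


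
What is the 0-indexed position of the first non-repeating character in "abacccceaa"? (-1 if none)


Input: abacccceaa
Character frequencies:
  'a': 4
  'b': 1
  'c': 4
  'e': 1
Scanning left to right for freq == 1:
  Position 0 ('a'): freq=4, skip
  Position 1 ('b'): unique! => answer = 1

1


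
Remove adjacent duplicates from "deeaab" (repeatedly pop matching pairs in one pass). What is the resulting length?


Input: deeaab
Stack-based adjacent duplicate removal:
  Read 'd': push. Stack: d
  Read 'e': push. Stack: de
  Read 'e': matches stack top 'e' => pop. Stack: d
  Read 'a': push. Stack: da
  Read 'a': matches stack top 'a' => pop. Stack: d
  Read 'b': push. Stack: db
Final stack: "db" (length 2)

2


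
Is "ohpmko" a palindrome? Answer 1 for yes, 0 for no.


Input: ohpmko
Reversed: okmpho
  Compare pos 0 ('o') with pos 5 ('o'): match
  Compare pos 1 ('h') with pos 4 ('k'): MISMATCH
  Compare pos 2 ('p') with pos 3 ('m'): MISMATCH
Result: not a palindrome

0


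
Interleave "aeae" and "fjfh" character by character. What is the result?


Interleaving "aeae" and "fjfh":
  Position 0: 'a' from first, 'f' from second => "af"
  Position 1: 'e' from first, 'j' from second => "ej"
  Position 2: 'a' from first, 'f' from second => "af"
  Position 3: 'e' from first, 'h' from second => "eh"
Result: afejafeh

afejafeh


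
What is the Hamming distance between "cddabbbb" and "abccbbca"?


Comparing "cddabbbb" and "abccbbca" position by position:
  Position 0: 'c' vs 'a' => differ
  Position 1: 'd' vs 'b' => differ
  Position 2: 'd' vs 'c' => differ
  Position 3: 'a' vs 'c' => differ
  Position 4: 'b' vs 'b' => same
  Position 5: 'b' vs 'b' => same
  Position 6: 'b' vs 'c' => differ
  Position 7: 'b' vs 'a' => differ
Total differences (Hamming distance): 6

6


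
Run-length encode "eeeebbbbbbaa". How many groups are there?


Input: eeeebbbbbbaa
Scanning for consecutive runs:
  Group 1: 'e' x 4 (positions 0-3)
  Group 2: 'b' x 6 (positions 4-9)
  Group 3: 'a' x 2 (positions 10-11)
Total groups: 3

3


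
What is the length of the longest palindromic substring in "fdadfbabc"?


Input: "fdadfbabc"
Checking substrings for palindromes:
  [0:5] "fdadf" (len 5) => palindrome
  [1:4] "dad" (len 3) => palindrome
  [5:8] "bab" (len 3) => palindrome
Longest palindromic substring: "fdadf" with length 5

5


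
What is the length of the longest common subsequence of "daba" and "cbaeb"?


LCS of "daba" and "cbaeb"
DP table:
           c    b    a    e    b
      0    0    0    0    0    0
  d   0    0    0    0    0    0
  a   0    0    0    1    1    1
  b   0    0    1    1    1    2
  a   0    0    1    2    2    2
LCS length = dp[4][5] = 2

2


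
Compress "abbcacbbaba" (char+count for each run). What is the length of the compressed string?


Input: abbcacbbaba
Runs:
  'a' x 1 => "a1"
  'b' x 2 => "b2"
  'c' x 1 => "c1"
  'a' x 1 => "a1"
  'c' x 1 => "c1"
  'b' x 2 => "b2"
  'a' x 1 => "a1"
  'b' x 1 => "b1"
  'a' x 1 => "a1"
Compressed: "a1b2c1a1c1b2a1b1a1"
Compressed length: 18

18


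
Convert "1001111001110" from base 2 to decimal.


Input: "1001111001110" in base 2
Positional expansion:
  Digit '1' (value 1) x 2^12 = 4096
  Digit '0' (value 0) x 2^11 = 0
  Digit '0' (value 0) x 2^10 = 0
  Digit '1' (value 1) x 2^9 = 512
  Digit '1' (value 1) x 2^8 = 256
  Digit '1' (value 1) x 2^7 = 128
  Digit '1' (value 1) x 2^6 = 64
  Digit '0' (value 0) x 2^5 = 0
  Digit '0' (value 0) x 2^4 = 0
  Digit '1' (value 1) x 2^3 = 8
  Digit '1' (value 1) x 2^2 = 4
  Digit '1' (value 1) x 2^1 = 2
  Digit '0' (value 0) x 2^0 = 0
Sum = 5070

5070


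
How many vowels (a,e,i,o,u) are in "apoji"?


Input: apoji
Checking each character:
  'a' at position 0: vowel (running total: 1)
  'p' at position 1: consonant
  'o' at position 2: vowel (running total: 2)
  'j' at position 3: consonant
  'i' at position 4: vowel (running total: 3)
Total vowels: 3

3


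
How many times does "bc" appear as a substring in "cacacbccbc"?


Searching for "bc" in "cacacbccbc"
Scanning each position:
  Position 0: "ca" => no
  Position 1: "ac" => no
  Position 2: "ca" => no
  Position 3: "ac" => no
  Position 4: "cb" => no
  Position 5: "bc" => MATCH
  Position 6: "cc" => no
  Position 7: "cb" => no
  Position 8: "bc" => MATCH
Total occurrences: 2

2


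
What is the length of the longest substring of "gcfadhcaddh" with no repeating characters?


Input: "gcfadhcaddh"
Sliding window (track last position of each char):
  Position 0 ('g'): window [0,0] length 1 -- new best
  Position 1 ('c'): window [0,1] length 2 -- new best
  Position 2 ('f'): window [0,2] length 3 -- new best
  Position 3 ('a'): window [0,3] length 4 -- new best
  Position 4 ('d'): window [0,4] length 5 -- new best
  Position 5 ('h'): window [0,5] length 6 -- new best
  Position 6 ('c'): repeat (last at 1), move window start to 2
  Position 6 ('c'): window [2,6] length 5
  Position 7 ('a'): repeat (last at 3), move window start to 4
  Position 7 ('a'): window [4,7] length 4
  Position 8 ('d'): repeat (last at 4), move window start to 5
  Position 8 ('d'): window [5,8] length 4
  Position 9 ('d'): repeat (last at 8), move window start to 9
  Position 9 ('d'): window [9,9] length 1
  Position 10 ('h'): window [9,10] length 2
Longest substring with no repeats: "gcfadh" with length 6

6


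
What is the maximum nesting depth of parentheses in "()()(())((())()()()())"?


Input: "()()(())((())()()()())"
Tracking depth:
  Position 0 '(': depth becomes 1
  Position 1 ')': depth becomes 0
  Position 2 '(': depth becomes 1
  Position 3 ')': depth becomes 0
  Position 4 '(': depth becomes 1
  Position 5 '(': depth becomes 2
  Position 6 ')': depth becomes 1
  Position 7 ')': depth becomes 0
  Position 8 '(': depth becomes 1
  Position 9 '(': depth becomes 2
  Position 10 '(': depth becomes 3
  Position 11 ')': depth becomes 2
  Position 12 ')': depth becomes 1
  Position 13 '(': depth becomes 2
  Position 14 ')': depth becomes 1
  Position 15 '(': depth becomes 2
  Position 16 ')': depth becomes 1
  Position 17 '(': depth becomes 2
  Position 18 ')': depth becomes 1
  Position 19 '(': depth becomes 2
  Position 20 ')': depth becomes 1
  Position 21 ')': depth becomes 0
Maximum depth reached: 3

3


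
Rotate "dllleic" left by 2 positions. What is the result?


Input: "dllleic", rotate left by 2
First 2 characters: "dl"
Remaining characters: "lleic"
Concatenate remaining + first: "lleic" + "dl" = "lleicdl"

lleicdl


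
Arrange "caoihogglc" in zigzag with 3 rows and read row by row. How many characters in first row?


Zigzag "caoihogglc" into 3 rows:
Placing characters:
  'c' => row 0
  'a' => row 1
  'o' => row 2
  'i' => row 1
  'h' => row 0
  'o' => row 1
  'g' => row 2
  'g' => row 1
  'l' => row 0
  'c' => row 1
Rows:
  Row 0: "chl"
  Row 1: "aiogc"
  Row 2: "og"
First row length: 3

3


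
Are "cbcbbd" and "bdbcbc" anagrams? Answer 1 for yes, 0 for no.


Strings: "cbcbbd", "bdbcbc"
Sorted first:  bbbccd
Sorted second: bbbccd
Sorted forms match => anagrams

1


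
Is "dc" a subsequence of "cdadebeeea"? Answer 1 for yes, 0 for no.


Check if "dc" is a subsequence of "cdadebeeea"
Greedy scan:
  Position 0 ('c'): no match needed
  Position 1 ('d'): matches sub[0] = 'd'
  Position 2 ('a'): no match needed
  Position 3 ('d'): no match needed
  Position 4 ('e'): no match needed
  Position 5 ('b'): no match needed
  Position 6 ('e'): no match needed
  Position 7 ('e'): no match needed
  Position 8 ('e'): no match needed
  Position 9 ('a'): no match needed
Only matched 1/2 characters => not a subsequence

0


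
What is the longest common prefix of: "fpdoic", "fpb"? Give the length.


Words: fpdoic, fpb
  Position 0: all 'f' => match
  Position 1: all 'p' => match
  Position 2: ('d', 'b') => mismatch, stop
LCP = "fp" (length 2)

2


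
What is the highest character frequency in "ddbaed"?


Input: ddbaed
Character counts:
  'a': 1
  'b': 1
  'd': 3
  'e': 1
Maximum frequency: 3

3


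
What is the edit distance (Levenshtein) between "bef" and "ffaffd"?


Computing edit distance: "bef" -> "ffaffd"
DP table:
           f    f    a    f    f    d
      0    1    2    3    4    5    6
  b   1    1    2    3    4    5    6
  e   2    2    2    3    4    5    6
  f   3    2    2    3    3    4    5
Edit distance = dp[3][6] = 5

5


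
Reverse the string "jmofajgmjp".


Input: jmofajgmjp
Reading characters right to left:
  Position 9: 'p'
  Position 8: 'j'
  Position 7: 'm'
  Position 6: 'g'
  Position 5: 'j'
  Position 4: 'a'
  Position 3: 'f'
  Position 2: 'o'
  Position 1: 'm'
  Position 0: 'j'
Reversed: pjmgjafomj

pjmgjafomj


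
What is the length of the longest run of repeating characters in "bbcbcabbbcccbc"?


Input: "bbcbcabbbcccbc"
Scanning for longest run:
  Position 1 ('b'): continues run of 'b', length=2
  Position 2 ('c'): new char, reset run to 1
  Position 3 ('b'): new char, reset run to 1
  Position 4 ('c'): new char, reset run to 1
  Position 5 ('a'): new char, reset run to 1
  Position 6 ('b'): new char, reset run to 1
  Position 7 ('b'): continues run of 'b', length=2
  Position 8 ('b'): continues run of 'b', length=3
  Position 9 ('c'): new char, reset run to 1
  Position 10 ('c'): continues run of 'c', length=2
  Position 11 ('c'): continues run of 'c', length=3
  Position 12 ('b'): new char, reset run to 1
  Position 13 ('c'): new char, reset run to 1
Longest run: 'b' with length 3

3


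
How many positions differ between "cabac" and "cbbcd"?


Comparing "cabac" and "cbbcd" position by position:
  Position 0: 'c' vs 'c' => same
  Position 1: 'a' vs 'b' => DIFFER
  Position 2: 'b' vs 'b' => same
  Position 3: 'a' vs 'c' => DIFFER
  Position 4: 'c' vs 'd' => DIFFER
Positions that differ: 3

3


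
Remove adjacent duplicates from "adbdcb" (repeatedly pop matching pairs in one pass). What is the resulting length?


Input: adbdcb
Stack-based adjacent duplicate removal:
  Read 'a': push. Stack: a
  Read 'd': push. Stack: ad
  Read 'b': push. Stack: adb
  Read 'd': push. Stack: adbd
  Read 'c': push. Stack: adbdc
  Read 'b': push. Stack: adbdcb
Final stack: "adbdcb" (length 6)

6


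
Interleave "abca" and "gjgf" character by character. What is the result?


Interleaving "abca" and "gjgf":
  Position 0: 'a' from first, 'g' from second => "ag"
  Position 1: 'b' from first, 'j' from second => "bj"
  Position 2: 'c' from first, 'g' from second => "cg"
  Position 3: 'a' from first, 'f' from second => "af"
Result: agbjcgaf

agbjcgaf


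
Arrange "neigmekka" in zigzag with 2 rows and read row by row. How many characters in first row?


Zigzag "neigmekka" into 2 rows:
Placing characters:
  'n' => row 0
  'e' => row 1
  'i' => row 0
  'g' => row 1
  'm' => row 0
  'e' => row 1
  'k' => row 0
  'k' => row 1
  'a' => row 0
Rows:
  Row 0: "nimka"
  Row 1: "egek"
First row length: 5

5


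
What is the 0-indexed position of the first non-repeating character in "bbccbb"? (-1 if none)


Input: bbccbb
Character frequencies:
  'b': 4
  'c': 2
Scanning left to right for freq == 1:
  Position 0 ('b'): freq=4, skip
  Position 1 ('b'): freq=4, skip
  Position 2 ('c'): freq=2, skip
  Position 3 ('c'): freq=2, skip
  Position 4 ('b'): freq=4, skip
  Position 5 ('b'): freq=4, skip
  No unique character found => answer = -1

-1


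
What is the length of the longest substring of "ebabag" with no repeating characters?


Input: "ebabag"
Sliding window (track last position of each char):
  Position 0 ('e'): window [0,0] length 1 -- new best
  Position 1 ('b'): window [0,1] length 2 -- new best
  Position 2 ('a'): window [0,2] length 3 -- new best
  Position 3 ('b'): repeat (last at 1), move window start to 2
  Position 3 ('b'): window [2,3] length 2
  Position 4 ('a'): repeat (last at 2), move window start to 3
  Position 4 ('a'): window [3,4] length 2
  Position 5 ('g'): window [3,5] length 3
Longest substring with no repeats: "eba" with length 3

3


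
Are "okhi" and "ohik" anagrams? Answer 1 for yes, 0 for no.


Strings: "okhi", "ohik"
Sorted first:  hiko
Sorted second: hiko
Sorted forms match => anagrams

1


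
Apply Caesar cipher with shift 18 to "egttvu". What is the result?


Caesar cipher: shift "egttvu" by 18
  'e' (pos 4) + 18 = pos 22 = 'w'
  'g' (pos 6) + 18 = pos 24 = 'y'
  't' (pos 19) + 18 = pos 11 = 'l'
  't' (pos 19) + 18 = pos 11 = 'l'
  'v' (pos 21) + 18 = pos 13 = 'n'
  'u' (pos 20) + 18 = pos 12 = 'm'
Result: wyllnm

wyllnm


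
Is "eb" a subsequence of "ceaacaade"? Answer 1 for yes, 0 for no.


Check if "eb" is a subsequence of "ceaacaade"
Greedy scan:
  Position 0 ('c'): no match needed
  Position 1 ('e'): matches sub[0] = 'e'
  Position 2 ('a'): no match needed
  Position 3 ('a'): no match needed
  Position 4 ('c'): no match needed
  Position 5 ('a'): no match needed
  Position 6 ('a'): no match needed
  Position 7 ('d'): no match needed
  Position 8 ('e'): no match needed
Only matched 1/2 characters => not a subsequence

0


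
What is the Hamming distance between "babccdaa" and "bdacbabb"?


Comparing "babccdaa" and "bdacbabb" position by position:
  Position 0: 'b' vs 'b' => same
  Position 1: 'a' vs 'd' => differ
  Position 2: 'b' vs 'a' => differ
  Position 3: 'c' vs 'c' => same
  Position 4: 'c' vs 'b' => differ
  Position 5: 'd' vs 'a' => differ
  Position 6: 'a' vs 'b' => differ
  Position 7: 'a' vs 'b' => differ
Total differences (Hamming distance): 6

6


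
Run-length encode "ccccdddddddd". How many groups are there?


Input: ccccdddddddd
Scanning for consecutive runs:
  Group 1: 'c' x 4 (positions 0-3)
  Group 2: 'd' x 8 (positions 4-11)
Total groups: 2

2


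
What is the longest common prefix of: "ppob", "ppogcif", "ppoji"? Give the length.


Words: ppob, ppogcif, ppoji
  Position 0: all 'p' => match
  Position 1: all 'p' => match
  Position 2: all 'o' => match
  Position 3: ('b', 'g', 'j') => mismatch, stop
LCP = "ppo" (length 3)

3


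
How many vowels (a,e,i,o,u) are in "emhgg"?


Input: emhgg
Checking each character:
  'e' at position 0: vowel (running total: 1)
  'm' at position 1: consonant
  'h' at position 2: consonant
  'g' at position 3: consonant
  'g' at position 4: consonant
Total vowels: 1

1


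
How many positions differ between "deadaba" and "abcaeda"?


Comparing "deadaba" and "abcaeda" position by position:
  Position 0: 'd' vs 'a' => DIFFER
  Position 1: 'e' vs 'b' => DIFFER
  Position 2: 'a' vs 'c' => DIFFER
  Position 3: 'd' vs 'a' => DIFFER
  Position 4: 'a' vs 'e' => DIFFER
  Position 5: 'b' vs 'd' => DIFFER
  Position 6: 'a' vs 'a' => same
Positions that differ: 6

6


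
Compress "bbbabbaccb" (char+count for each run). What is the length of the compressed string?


Input: bbbabbaccb
Runs:
  'b' x 3 => "b3"
  'a' x 1 => "a1"
  'b' x 2 => "b2"
  'a' x 1 => "a1"
  'c' x 2 => "c2"
  'b' x 1 => "b1"
Compressed: "b3a1b2a1c2b1"
Compressed length: 12

12


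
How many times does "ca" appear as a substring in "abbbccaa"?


Searching for "ca" in "abbbccaa"
Scanning each position:
  Position 0: "ab" => no
  Position 1: "bb" => no
  Position 2: "bb" => no
  Position 3: "bc" => no
  Position 4: "cc" => no
  Position 5: "ca" => MATCH
  Position 6: "aa" => no
Total occurrences: 1

1


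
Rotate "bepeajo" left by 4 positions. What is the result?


Input: "bepeajo", rotate left by 4
First 4 characters: "bepe"
Remaining characters: "ajo"
Concatenate remaining + first: "ajo" + "bepe" = "ajobepe"

ajobepe


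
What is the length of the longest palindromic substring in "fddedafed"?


Input: "fddedafed"
Checking substrings for palindromes:
  [2:5] "ded" (len 3) => palindrome
  [1:3] "dd" (len 2) => palindrome
Longest palindromic substring: "ded" with length 3

3


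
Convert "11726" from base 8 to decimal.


Input: "11726" in base 8
Positional expansion:
  Digit '1' (value 1) x 8^4 = 4096
  Digit '1' (value 1) x 8^3 = 512
  Digit '7' (value 7) x 8^2 = 448
  Digit '2' (value 2) x 8^1 = 16
  Digit '6' (value 6) x 8^0 = 6
Sum = 5078

5078


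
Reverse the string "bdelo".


Input: bdelo
Reading characters right to left:
  Position 4: 'o'
  Position 3: 'l'
  Position 2: 'e'
  Position 1: 'd'
  Position 0: 'b'
Reversed: oledb

oledb


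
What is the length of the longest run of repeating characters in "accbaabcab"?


Input: "accbaabcab"
Scanning for longest run:
  Position 1 ('c'): new char, reset run to 1
  Position 2 ('c'): continues run of 'c', length=2
  Position 3 ('b'): new char, reset run to 1
  Position 4 ('a'): new char, reset run to 1
  Position 5 ('a'): continues run of 'a', length=2
  Position 6 ('b'): new char, reset run to 1
  Position 7 ('c'): new char, reset run to 1
  Position 8 ('a'): new char, reset run to 1
  Position 9 ('b'): new char, reset run to 1
Longest run: 'c' with length 2

2


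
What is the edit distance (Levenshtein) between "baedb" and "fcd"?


Computing edit distance: "baedb" -> "fcd"
DP table:
           f    c    d
      0    1    2    3
  b   1    1    2    3
  a   2    2    2    3
  e   3    3    3    3
  d   4    4    4    3
  b   5    5    5    4
Edit distance = dp[5][3] = 4

4


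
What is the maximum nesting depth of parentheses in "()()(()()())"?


Input: "()()(()()())"
Tracking depth:
  Position 0 '(': depth becomes 1
  Position 1 ')': depth becomes 0
  Position 2 '(': depth becomes 1
  Position 3 ')': depth becomes 0
  Position 4 '(': depth becomes 1
  Position 5 '(': depth becomes 2
  Position 6 ')': depth becomes 1
  Position 7 '(': depth becomes 2
  Position 8 ')': depth becomes 1
  Position 9 '(': depth becomes 2
  Position 10 ')': depth becomes 1
  Position 11 ')': depth becomes 0
Maximum depth reached: 2

2


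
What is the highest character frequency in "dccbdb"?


Input: dccbdb
Character counts:
  'b': 2
  'c': 2
  'd': 2
Maximum frequency: 2

2


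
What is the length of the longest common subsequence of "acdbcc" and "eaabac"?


LCS of "acdbcc" and "eaabac"
DP table:
           e    a    a    b    a    c
      0    0    0    0    0    0    0
  a   0    0    1    1    1    1    1
  c   0    0    1    1    1    1    2
  d   0    0    1    1    1    1    2
  b   0    0    1    1    2    2    2
  c   0    0    1    1    2    2    3
  c   0    0    1    1    2    2    3
LCS length = dp[6][6] = 3

3


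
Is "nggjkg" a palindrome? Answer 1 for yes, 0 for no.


Input: nggjkg
Reversed: gkjggn
  Compare pos 0 ('n') with pos 5 ('g'): MISMATCH
  Compare pos 1 ('g') with pos 4 ('k'): MISMATCH
  Compare pos 2 ('g') with pos 3 ('j'): MISMATCH
Result: not a palindrome

0


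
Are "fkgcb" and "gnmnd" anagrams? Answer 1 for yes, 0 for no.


Strings: "fkgcb", "gnmnd"
Sorted first:  bcfgk
Sorted second: dgmnn
Differ at position 0: 'b' vs 'd' => not anagrams

0


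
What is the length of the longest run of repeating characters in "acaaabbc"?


Input: "acaaabbc"
Scanning for longest run:
  Position 1 ('c'): new char, reset run to 1
  Position 2 ('a'): new char, reset run to 1
  Position 3 ('a'): continues run of 'a', length=2
  Position 4 ('a'): continues run of 'a', length=3
  Position 5 ('b'): new char, reset run to 1
  Position 6 ('b'): continues run of 'b', length=2
  Position 7 ('c'): new char, reset run to 1
Longest run: 'a' with length 3

3


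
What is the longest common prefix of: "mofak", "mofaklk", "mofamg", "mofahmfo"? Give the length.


Words: mofak, mofaklk, mofamg, mofahmfo
  Position 0: all 'm' => match
  Position 1: all 'o' => match
  Position 2: all 'f' => match
  Position 3: all 'a' => match
  Position 4: ('k', 'k', 'm', 'h') => mismatch, stop
LCP = "mofa" (length 4)

4


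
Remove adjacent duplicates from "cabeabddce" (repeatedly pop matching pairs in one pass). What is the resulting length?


Input: cabeabddce
Stack-based adjacent duplicate removal:
  Read 'c': push. Stack: c
  Read 'a': push. Stack: ca
  Read 'b': push. Stack: cab
  Read 'e': push. Stack: cabe
  Read 'a': push. Stack: cabea
  Read 'b': push. Stack: cabeab
  Read 'd': push. Stack: cabeabd
  Read 'd': matches stack top 'd' => pop. Stack: cabeab
  Read 'c': push. Stack: cabeabc
  Read 'e': push. Stack: cabeabce
Final stack: "cabeabce" (length 8)

8


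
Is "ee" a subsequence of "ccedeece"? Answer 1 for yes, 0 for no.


Check if "ee" is a subsequence of "ccedeece"
Greedy scan:
  Position 0 ('c'): no match needed
  Position 1 ('c'): no match needed
  Position 2 ('e'): matches sub[0] = 'e'
  Position 3 ('d'): no match needed
  Position 4 ('e'): matches sub[1] = 'e'
  Position 5 ('e'): no match needed
  Position 6 ('c'): no match needed
  Position 7 ('e'): no match needed
All 2 characters matched => is a subsequence

1


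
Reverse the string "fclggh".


Input: fclggh
Reading characters right to left:
  Position 5: 'h'
  Position 4: 'g'
  Position 3: 'g'
  Position 2: 'l'
  Position 1: 'c'
  Position 0: 'f'
Reversed: hgglcf

hgglcf


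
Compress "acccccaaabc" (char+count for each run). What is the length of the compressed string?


Input: acccccaaabc
Runs:
  'a' x 1 => "a1"
  'c' x 5 => "c5"
  'a' x 3 => "a3"
  'b' x 1 => "b1"
  'c' x 1 => "c1"
Compressed: "a1c5a3b1c1"
Compressed length: 10

10


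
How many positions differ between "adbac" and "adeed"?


Comparing "adbac" and "adeed" position by position:
  Position 0: 'a' vs 'a' => same
  Position 1: 'd' vs 'd' => same
  Position 2: 'b' vs 'e' => DIFFER
  Position 3: 'a' vs 'e' => DIFFER
  Position 4: 'c' vs 'd' => DIFFER
Positions that differ: 3

3


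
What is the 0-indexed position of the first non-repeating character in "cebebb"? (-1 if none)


Input: cebebb
Character frequencies:
  'b': 3
  'c': 1
  'e': 2
Scanning left to right for freq == 1:
  Position 0 ('c'): unique! => answer = 0

0


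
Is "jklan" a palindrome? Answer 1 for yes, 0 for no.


Input: jklan
Reversed: nalkj
  Compare pos 0 ('j') with pos 4 ('n'): MISMATCH
  Compare pos 1 ('k') with pos 3 ('a'): MISMATCH
Result: not a palindrome

0


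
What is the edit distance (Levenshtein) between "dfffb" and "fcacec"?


Computing edit distance: "dfffb" -> "fcacec"
DP table:
           f    c    a    c    e    c
      0    1    2    3    4    5    6
  d   1    1    2    3    4    5    6
  f   2    1    2    3    4    5    6
  f   3    2    2    3    4    5    6
  f   4    3    3    3    4    5    6
  b   5    4    4    4    4    5    6
Edit distance = dp[5][6] = 6

6


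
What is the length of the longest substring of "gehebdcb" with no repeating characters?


Input: "gehebdcb"
Sliding window (track last position of each char):
  Position 0 ('g'): window [0,0] length 1 -- new best
  Position 1 ('e'): window [0,1] length 2 -- new best
  Position 2 ('h'): window [0,2] length 3 -- new best
  Position 3 ('e'): repeat (last at 1), move window start to 2
  Position 3 ('e'): window [2,3] length 2
  Position 4 ('b'): window [2,4] length 3
  Position 5 ('d'): window [2,5] length 4 -- new best
  Position 6 ('c'): window [2,6] length 5 -- new best
  Position 7 ('b'): repeat (last at 4), move window start to 5
  Position 7 ('b'): window [5,7] length 3
Longest substring with no repeats: "hebdc" with length 5

5


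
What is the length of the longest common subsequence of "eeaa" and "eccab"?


LCS of "eeaa" and "eccab"
DP table:
           e    c    c    a    b
      0    0    0    0    0    0
  e   0    1    1    1    1    1
  e   0    1    1    1    1    1
  a   0    1    1    1    2    2
  a   0    1    1    1    2    2
LCS length = dp[4][5] = 2

2


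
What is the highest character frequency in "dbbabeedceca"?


Input: dbbabeedceca
Character counts:
  'a': 2
  'b': 3
  'c': 2
  'd': 2
  'e': 3
Maximum frequency: 3

3


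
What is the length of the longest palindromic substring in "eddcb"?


Input: "eddcb"
Checking substrings for palindromes:
  [1:3] "dd" (len 2) => palindrome
Longest palindromic substring: "dd" with length 2

2


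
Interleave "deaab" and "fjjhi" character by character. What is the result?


Interleaving "deaab" and "fjjhi":
  Position 0: 'd' from first, 'f' from second => "df"
  Position 1: 'e' from first, 'j' from second => "ej"
  Position 2: 'a' from first, 'j' from second => "aj"
  Position 3: 'a' from first, 'h' from second => "ah"
  Position 4: 'b' from first, 'i' from second => "bi"
Result: dfejajahbi

dfejajahbi


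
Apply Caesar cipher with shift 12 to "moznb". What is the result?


Caesar cipher: shift "moznb" by 12
  'm' (pos 12) + 12 = pos 24 = 'y'
  'o' (pos 14) + 12 = pos 0 = 'a'
  'z' (pos 25) + 12 = pos 11 = 'l'
  'n' (pos 13) + 12 = pos 25 = 'z'
  'b' (pos 1) + 12 = pos 13 = 'n'
Result: yalzn

yalzn


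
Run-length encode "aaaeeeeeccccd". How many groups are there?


Input: aaaeeeeeccccd
Scanning for consecutive runs:
  Group 1: 'a' x 3 (positions 0-2)
  Group 2: 'e' x 5 (positions 3-7)
  Group 3: 'c' x 4 (positions 8-11)
  Group 4: 'd' x 1 (positions 12-12)
Total groups: 4

4


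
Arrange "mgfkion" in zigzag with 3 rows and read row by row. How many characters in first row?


Zigzag "mgfkion" into 3 rows:
Placing characters:
  'm' => row 0
  'g' => row 1
  'f' => row 2
  'k' => row 1
  'i' => row 0
  'o' => row 1
  'n' => row 2
Rows:
  Row 0: "mi"
  Row 1: "gko"
  Row 2: "fn"
First row length: 2

2


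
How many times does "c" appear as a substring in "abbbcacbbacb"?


Searching for "c" in "abbbcacbbacb"
Scanning each position:
  Position 0: "a" => no
  Position 1: "b" => no
  Position 2: "b" => no
  Position 3: "b" => no
  Position 4: "c" => MATCH
  Position 5: "a" => no
  Position 6: "c" => MATCH
  Position 7: "b" => no
  Position 8: "b" => no
  Position 9: "a" => no
  Position 10: "c" => MATCH
  Position 11: "b" => no
Total occurrences: 3

3
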